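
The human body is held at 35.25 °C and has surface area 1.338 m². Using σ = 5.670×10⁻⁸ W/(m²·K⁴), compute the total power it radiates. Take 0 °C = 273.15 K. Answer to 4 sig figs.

P ≈ 686.3 W

T = 35.25 °C + 273.15 = 308.40 K.
Area A = 1.338 m².
P = σAT⁴ = 5.670×10⁻⁸ × 1.338 × (308.40)⁴ = 686.3 W.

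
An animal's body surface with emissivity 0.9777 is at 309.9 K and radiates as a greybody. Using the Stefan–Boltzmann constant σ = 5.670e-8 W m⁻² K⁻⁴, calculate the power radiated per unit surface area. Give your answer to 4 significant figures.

Stefan–Boltzmann: I = εσT⁴ = 0.9777 × 5.670×10⁻⁸ × (309.9)⁴ = 511.3 W/m².

I ≈ 511.3 W/m²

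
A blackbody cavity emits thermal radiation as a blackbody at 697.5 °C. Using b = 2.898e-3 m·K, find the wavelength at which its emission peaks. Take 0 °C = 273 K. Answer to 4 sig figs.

T = 697.5 °C + 273 = 970.5 K.
Wien's displacement law: λ_max = b/T = (2.898×10⁻³ m·K)/(970.5 K) = 2.9861×10⁻⁶ m.
That is 2.986 μm, in the infrared range.

λ_max ≈ 2.986 μm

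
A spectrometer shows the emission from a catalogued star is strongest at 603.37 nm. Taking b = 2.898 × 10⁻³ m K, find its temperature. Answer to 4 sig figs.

Wien's law gives T = b/λ_max = (2.898×10⁻³ m·K)/(6.0337×10⁻⁷ m) = 4803 K.

T ≈ 4803 K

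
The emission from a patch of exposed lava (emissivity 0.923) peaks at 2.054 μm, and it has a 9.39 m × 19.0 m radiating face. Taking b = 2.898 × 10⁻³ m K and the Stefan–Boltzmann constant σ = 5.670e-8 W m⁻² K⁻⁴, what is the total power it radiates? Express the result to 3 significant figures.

P ≈ 3.70×10⁷ W

Wien's law: T = b/λ_max = 2.898×10⁻³/2.054×10⁻⁶ = 1410.91 K.
Area A = 9.39 × 19.0 = 178.41 m².
Then P = εσAT⁴ = 0.923×5.670×10⁻⁸×178.41×(1410.91)⁴ = 3.70×10⁷ W.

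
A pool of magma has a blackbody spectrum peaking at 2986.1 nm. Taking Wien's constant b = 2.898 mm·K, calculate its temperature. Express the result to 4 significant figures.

T ≈ 970.5 K

Wien's law gives T = b/λ_max = (2.898×10⁻³ m·K)/(2.9861×10⁻⁶ m) = 970.5 K.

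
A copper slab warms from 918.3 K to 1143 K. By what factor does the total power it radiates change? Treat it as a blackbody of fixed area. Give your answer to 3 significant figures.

P ∝ T⁴, so P₂/P₁ = (T₂/T₁)⁴ = (1143/918.3)⁴ = (1.24469)⁴ = 2.40.

P₂/P₁ ≈ 2.40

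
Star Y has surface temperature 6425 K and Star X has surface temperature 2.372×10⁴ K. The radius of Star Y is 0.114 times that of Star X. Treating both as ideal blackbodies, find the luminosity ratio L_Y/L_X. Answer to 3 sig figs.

L_Y/L_X ≈ 7.00×10⁻⁵

L ∝ R²T⁴, so L_Y/L_X = (R_Y/R_X)²(T_Y/T_X)⁴ = (0.114)² × (6425/2.372×10⁴)⁴ = 0.012996 × 5.38312×10⁻³ = 7.00×10⁻⁵.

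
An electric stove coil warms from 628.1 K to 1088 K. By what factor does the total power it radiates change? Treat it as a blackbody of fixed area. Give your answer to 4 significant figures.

P₂/P₁ ≈ 9.003

P ∝ T⁴, so P₂/P₁ = (T₂/T₁)⁴ = (1088/628.1)⁴ = (1.73221)⁴ = 9.003.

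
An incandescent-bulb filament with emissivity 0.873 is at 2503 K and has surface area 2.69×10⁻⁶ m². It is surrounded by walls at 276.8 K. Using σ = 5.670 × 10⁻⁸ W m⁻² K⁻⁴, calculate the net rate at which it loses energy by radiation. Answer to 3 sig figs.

Area A = 2.69×10⁻⁶ m².
Net radiated power P_net = εσA(T⁴ − T₀⁴) = 0.873×5.670×10⁻⁸×2.69×10⁻⁶×(2503⁴ − 276.8⁴).
T⁴ − T₀⁴ = 3.92503×10¹³ − 5.87035×10⁹ = 3.92444×10¹³ K⁴, so P_net = 5.23 W.

Net loss ≈ 5.23 W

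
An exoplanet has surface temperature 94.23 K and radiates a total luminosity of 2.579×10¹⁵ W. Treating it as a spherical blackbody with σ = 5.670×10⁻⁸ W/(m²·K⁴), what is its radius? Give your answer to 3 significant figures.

L = 4πR²σT⁴ ⇒ R = √(L/(4πσT⁴)).
σT⁴ = 4.47033 W/m², so R = √(2.579×10¹⁵/(4π×4.47033)) = 6.78×10⁶ m.

R ≈ 6.78×10⁶ m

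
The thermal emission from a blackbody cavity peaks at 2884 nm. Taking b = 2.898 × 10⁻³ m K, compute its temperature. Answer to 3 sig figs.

T ≈ 1.00×10³ K

Wien's law gives T = b/λ_max = (2.898×10⁻³ m·K)/(2.884×10⁻⁶ m) = 1.00×10³ K.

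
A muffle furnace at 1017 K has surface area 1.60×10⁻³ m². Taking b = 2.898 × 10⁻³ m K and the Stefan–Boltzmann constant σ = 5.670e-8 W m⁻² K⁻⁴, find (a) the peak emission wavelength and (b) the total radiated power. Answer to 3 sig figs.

λ_max ≈ 2.85×10³ nm; P ≈ 97.0 W

(a) λ_max = b/T = 2.898×10⁻³/1017 = 2.850×10⁻⁶ m = 2.85×10³ nm.
Area A = 1.60×10⁻³ m².
(b) P = σAT⁴ = 5.670×10⁻⁸×1.60×10⁻³×(1017)⁴ = 97.0 W.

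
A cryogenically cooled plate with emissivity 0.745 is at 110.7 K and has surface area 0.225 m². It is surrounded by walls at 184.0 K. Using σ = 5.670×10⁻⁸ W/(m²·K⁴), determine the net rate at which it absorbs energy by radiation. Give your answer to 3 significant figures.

Net gain ≈ 9.47 W

Area A = 0.225 m².
Net radiated power P_net = εσA(T⁴ − T₀⁴) = 0.745×5.670×10⁻⁸×0.225×(110.7⁴ − 184.0⁴).
T⁴ − T₀⁴ = 1.50173×10⁸ − 1.14623×10⁹ = -9.96057×10⁸ K⁴, so P_net = -9.47 W — negative, meaning a net gain of 9.47 W.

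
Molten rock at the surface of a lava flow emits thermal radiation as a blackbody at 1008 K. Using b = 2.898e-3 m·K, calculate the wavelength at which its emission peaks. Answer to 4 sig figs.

Wien's displacement law: λ_max = b/T = (2.898×10⁻³ m·K)/(1008 K) = 2.8750×10⁻⁶ m.
That is 2.875 μm, in the infrared range.

λ_max ≈ 2.875 μm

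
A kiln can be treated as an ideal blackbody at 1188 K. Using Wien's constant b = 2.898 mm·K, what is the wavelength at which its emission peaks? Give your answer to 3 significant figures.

Wien's displacement law: λ_max = b/T = (2.898×10⁻³ m·K)/(1188 K) = 2.439×10⁻⁶ m.
That is 2.44 μm, in the infrared range.

λ_max ≈ 2.44 μm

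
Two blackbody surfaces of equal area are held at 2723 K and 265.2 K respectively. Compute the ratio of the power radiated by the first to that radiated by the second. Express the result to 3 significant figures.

P₁/P₂ ≈ 1.11×10⁴

With equal areas, P₁/P₂ = (T₁/T₂)⁴ = (2723/265.2)⁴ = 1.11×10⁴.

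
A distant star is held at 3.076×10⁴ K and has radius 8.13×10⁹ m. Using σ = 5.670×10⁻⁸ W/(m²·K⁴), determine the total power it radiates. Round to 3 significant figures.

Surface area A = 4πR² = 4π(8.13×10⁹ m)² = 8.30598×10²⁰ m².
P = σAT⁴ = 5.670×10⁻⁸ × 8.30598×10²⁰ × (3.076×10⁴)⁴ = 4.22×10³¹ W.

P ≈ 4.22×10³¹ W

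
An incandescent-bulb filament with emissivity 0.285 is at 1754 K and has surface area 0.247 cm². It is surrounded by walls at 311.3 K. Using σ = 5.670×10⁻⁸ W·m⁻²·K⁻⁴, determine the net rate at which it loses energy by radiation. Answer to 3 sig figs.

Net loss ≈ 3.77 W

Area A = 0.247 cm² = 2.47×10⁻⁵ m².
Net radiated power P_net = εσA(T⁴ − T₀⁴) = 0.285×5.670×10⁻⁸×2.47×10⁻⁵×(1754⁴ − 311.3⁴).
T⁴ − T₀⁴ = 9.46495×10¹² − 9.39110×10⁹ = 9.45556×10¹² K⁴, so P_net = 3.77 W.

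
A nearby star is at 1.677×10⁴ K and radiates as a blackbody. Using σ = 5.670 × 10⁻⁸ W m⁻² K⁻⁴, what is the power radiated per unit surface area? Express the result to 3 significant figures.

I ≈ 4.48×10⁹ W/m²

Stefan–Boltzmann: I = σT⁴ = 5.670×10⁻⁸ × (1.677×10⁴)⁴ = 4.48×10⁹ W/m².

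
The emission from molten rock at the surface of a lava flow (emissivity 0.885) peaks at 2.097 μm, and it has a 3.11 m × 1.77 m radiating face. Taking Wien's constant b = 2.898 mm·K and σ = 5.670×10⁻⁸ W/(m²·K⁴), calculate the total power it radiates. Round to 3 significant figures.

P ≈ 1.01×10⁶ W

Wien's law: T = b/λ_max = 2.898×10⁻³/2.097×10⁻⁶ = 1381.97 K.
Area A = 3.11 × 1.77 = 5.5047 m².
Then P = εσAT⁴ = 0.885×5.670×10⁻⁸×5.5047×(1381.97)⁴ = 1.01×10⁶ W.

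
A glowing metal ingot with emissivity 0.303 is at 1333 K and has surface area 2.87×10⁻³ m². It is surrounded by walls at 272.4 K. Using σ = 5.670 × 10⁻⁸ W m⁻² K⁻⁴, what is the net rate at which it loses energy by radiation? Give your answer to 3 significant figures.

Area A = 2.87×10⁻³ m².
Net radiated power P_net = εσA(T⁴ − T₀⁴) = 0.303×5.670×10⁻⁸×2.87×10⁻³×(1333⁴ − 272.4⁴).
T⁴ − T₀⁴ = 3.15733×10¹² − 5.50590×10⁹ = 3.15182×10¹² K⁴, so P_net = 155 W.

Net loss ≈ 155 W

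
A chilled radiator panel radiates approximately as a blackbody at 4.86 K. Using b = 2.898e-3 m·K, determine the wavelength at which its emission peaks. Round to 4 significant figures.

Wien's displacement law: λ_max = b/T = (2.898×10⁻³ m·K)/(4.86 K) = 5.9630×10⁻⁴ m.
That is 0.5963 mm, in the infrared range.

λ_max ≈ 0.5963 mm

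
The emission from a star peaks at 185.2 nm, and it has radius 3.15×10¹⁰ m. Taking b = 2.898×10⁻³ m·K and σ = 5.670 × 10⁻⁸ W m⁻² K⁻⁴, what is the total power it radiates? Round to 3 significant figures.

P ≈ 4.24×10³¹ W

Wien's law: T = b/λ_max = 2.898×10⁻³/1.852×10⁻⁷ = 15647.9 K.
Surface area A = 4πR² = 4π(3.15×10¹⁰ m)² = 1.24690×10²² m².
Then P = σAT⁴ = 5.670×10⁻⁸×1.24690×10²²×(15647.9)⁴ = 4.24×10³¹ W.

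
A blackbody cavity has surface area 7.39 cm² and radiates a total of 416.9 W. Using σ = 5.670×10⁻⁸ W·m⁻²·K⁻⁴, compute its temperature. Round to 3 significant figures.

T ≈ 1.78×10³ K

Area A = 7.39 cm² = 7.39×10⁻⁴ m².
P = σAT⁴ ⇒ T = (P/(σA))^(1/4) = (416.9/(5.670×10⁻⁸×7.39×10⁻⁴))^(1/4) = 1.78×10³ K.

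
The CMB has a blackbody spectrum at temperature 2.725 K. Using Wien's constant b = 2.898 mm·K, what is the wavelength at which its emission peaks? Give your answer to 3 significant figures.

Wien's displacement law: λ_max = b/T = (2.898×10⁻³ m·K)/(2.725 K) = 1.063×10⁻³ m.
That is 1.06 mm, in the microwave range.

λ_max ≈ 1.06 mm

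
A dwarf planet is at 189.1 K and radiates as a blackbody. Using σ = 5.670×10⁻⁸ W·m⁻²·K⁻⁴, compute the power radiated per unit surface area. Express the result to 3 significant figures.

I ≈ 72.5 W/m²

Stefan–Boltzmann: I = σT⁴ = 5.670×10⁻⁸ × (189.1)⁴ = 72.5 W/m².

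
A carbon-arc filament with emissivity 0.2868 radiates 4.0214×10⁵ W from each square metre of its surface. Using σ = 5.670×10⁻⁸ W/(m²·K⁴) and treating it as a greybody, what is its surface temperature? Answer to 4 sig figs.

T ≈ 2230 K

I = εσT⁴, so T = (I/εσ)^(1/4) = (4.0214×10⁵/(0.2868×5.670×10⁻⁸))^(1/4) = 2230 K.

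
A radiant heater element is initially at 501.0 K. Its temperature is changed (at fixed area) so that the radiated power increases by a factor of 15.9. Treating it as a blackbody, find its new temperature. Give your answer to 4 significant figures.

T₂ ≈ 1000 K

P ∝ T⁴, so T₂/T₁ = (P₂/P₁)^(1/4) = (15.9)^(1/4) = 1.99687.
T₂ = 501.0 × 1.99687 = 1000 K.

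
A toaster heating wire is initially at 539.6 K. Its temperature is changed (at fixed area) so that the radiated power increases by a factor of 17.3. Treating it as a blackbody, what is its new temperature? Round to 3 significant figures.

P ∝ T⁴, so T₂/T₁ = (P₂/P₁)^(1/4) = (17.3)^(1/4) = 2.03944.
T₂ = 539.6 × 2.03944 = 1.10×10³ K.

T₂ ≈ 1.10×10³ K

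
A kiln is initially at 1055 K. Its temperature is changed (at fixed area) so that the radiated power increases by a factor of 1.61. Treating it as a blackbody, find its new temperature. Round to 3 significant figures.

T₂ ≈ 1.19×10³ K

P ∝ T⁴, so T₂/T₁ = (P₂/P₁)^(1/4) = (1.61)^(1/4) = 1.12644.
T₂ = 1055 × 1.12644 = 1.19×10³ K.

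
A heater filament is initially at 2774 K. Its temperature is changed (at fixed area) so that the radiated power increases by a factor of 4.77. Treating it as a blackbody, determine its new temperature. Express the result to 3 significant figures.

T₂ ≈ 4.10×10³ K

P ∝ T⁴, so T₂/T₁ = (P₂/P₁)^(1/4) = (4.77)^(1/4) = 1.47785.
T₂ = 2774 × 1.47785 = 4.10×10³ K.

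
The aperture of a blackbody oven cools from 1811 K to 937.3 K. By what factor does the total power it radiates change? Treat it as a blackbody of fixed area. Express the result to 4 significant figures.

P₂/P₁ ≈ 0.07175

P ∝ T⁴, so P₂/P₁ = (T₂/T₁)⁴ = (937.3/1811)⁴ = (0.517559)⁴ = 0.07175.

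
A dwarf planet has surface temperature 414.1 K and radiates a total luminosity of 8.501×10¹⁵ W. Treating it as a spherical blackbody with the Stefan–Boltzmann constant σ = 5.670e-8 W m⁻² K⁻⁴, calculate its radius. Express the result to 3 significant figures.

L = 4πR²σT⁴ ⇒ R = √(L/(4πσT⁴)).
σT⁴ = 1667.26 W/m², so R = √(8.501×10¹⁵/(4π×1667.26)) = 6.37×10⁵ m.

R ≈ 6.37×10⁵ m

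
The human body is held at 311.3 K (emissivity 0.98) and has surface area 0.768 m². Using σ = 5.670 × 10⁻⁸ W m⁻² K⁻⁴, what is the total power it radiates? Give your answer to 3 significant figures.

P ≈ 401 W

Area A = 0.768 m².
P = εσAT⁴ = 0.98 × 5.670×10⁻⁸ × 0.768 × (311.3)⁴ = 401 W.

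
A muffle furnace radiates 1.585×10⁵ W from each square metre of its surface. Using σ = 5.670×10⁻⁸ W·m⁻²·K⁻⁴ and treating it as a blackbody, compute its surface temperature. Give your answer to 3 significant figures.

I = σT⁴, so T = (I/σ)^(1/4) = (1.585×10⁵/(5.670×10⁻⁸))^(1/4) = 1.29×10³ K.

T ≈ 1.29×10³ K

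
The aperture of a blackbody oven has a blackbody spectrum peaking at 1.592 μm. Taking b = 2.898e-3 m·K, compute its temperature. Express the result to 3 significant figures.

T ≈ 1.82×10³ K

Wien's law gives T = b/λ_max = (2.898×10⁻³ m·K)/(1.592×10⁻⁶ m) = 1.82×10³ K.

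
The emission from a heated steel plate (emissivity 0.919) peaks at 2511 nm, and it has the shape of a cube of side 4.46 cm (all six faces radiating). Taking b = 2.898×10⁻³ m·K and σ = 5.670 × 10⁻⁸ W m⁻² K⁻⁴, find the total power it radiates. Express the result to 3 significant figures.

Wien's law: T = b/λ_max = 2.898×10⁻³/2.511×10⁻⁶ = 1154.12 K.
Area A = 6s² = 6×(0.0446 m)² = 0.011935 m².
Then P = εσAT⁴ = 0.919×5.670×10⁻⁸×0.011935×(1154.12)⁴ = 1.10×10³ W.

P ≈ 1.10×10³ W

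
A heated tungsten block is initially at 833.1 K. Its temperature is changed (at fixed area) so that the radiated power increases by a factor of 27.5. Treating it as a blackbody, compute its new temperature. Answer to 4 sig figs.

P ∝ T⁴, so T₂/T₁ = (P₂/P₁)^(1/4) = (27.5)^(1/4) = 2.28999.
T₂ = 833.1 × 2.28999 = 1908 K.

T₂ ≈ 1908 K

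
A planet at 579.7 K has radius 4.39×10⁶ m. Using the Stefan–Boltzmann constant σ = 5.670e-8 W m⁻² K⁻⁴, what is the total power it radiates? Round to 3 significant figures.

P ≈ 1.55×10¹⁸ W

Surface area A = 4πR² = 4π(4.39×10⁶ m)² = 2.42180×10¹⁴ m².
P = σAT⁴ = 5.670×10⁻⁸ × 2.42180×10¹⁴ × (579.7)⁴ = 1.55×10¹⁸ W.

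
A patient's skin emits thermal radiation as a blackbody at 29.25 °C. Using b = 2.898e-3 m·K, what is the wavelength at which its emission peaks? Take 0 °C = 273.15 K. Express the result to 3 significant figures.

T = 29.25 °C + 273.15 = 302.40 K.
Wien's displacement law: λ_max = b/T = (2.898×10⁻³ m·K)/(302.40 K) = 9.583×10⁻⁶ m.
That is 9.58 μm, in the infrared range.

λ_max ≈ 9.58 μm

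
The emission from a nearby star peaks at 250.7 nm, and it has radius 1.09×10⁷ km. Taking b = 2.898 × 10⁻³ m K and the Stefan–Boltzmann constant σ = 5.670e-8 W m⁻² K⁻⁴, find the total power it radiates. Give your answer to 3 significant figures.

P ≈ 1.51×10³⁰ W

Wien's law: T = b/λ_max = 2.898×10⁻³/2.507×10⁻⁷ = 11559.6 K.
Surface area A = 4πR² = 4π(1.09×10¹⁰ m)² = 1.49301×10²¹ m².
Then P = σAT⁴ = 5.670×10⁻⁸×1.49301×10²¹×(11559.6)⁴ = 1.51×10³⁰ W.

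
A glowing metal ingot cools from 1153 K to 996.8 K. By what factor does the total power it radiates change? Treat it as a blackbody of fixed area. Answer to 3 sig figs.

P₂/P₁ ≈ 0.559

P ∝ T⁴, so P₂/P₁ = (T₂/T₁)⁴ = (996.8/1153)⁴ = (0.864527)⁴ = 0.559.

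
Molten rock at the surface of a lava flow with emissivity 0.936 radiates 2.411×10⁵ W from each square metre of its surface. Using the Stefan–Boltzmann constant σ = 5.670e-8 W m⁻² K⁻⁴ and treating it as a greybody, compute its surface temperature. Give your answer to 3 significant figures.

T ≈ 1.46×10³ K

I = εσT⁴, so T = (I/εσ)^(1/4) = (2.411×10⁵/(0.936×5.670×10⁻⁸))^(1/4) = 1.46×10³ K.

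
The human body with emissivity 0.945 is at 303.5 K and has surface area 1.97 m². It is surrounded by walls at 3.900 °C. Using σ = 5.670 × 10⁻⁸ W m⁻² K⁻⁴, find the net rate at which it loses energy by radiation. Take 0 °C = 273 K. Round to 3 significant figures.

Net loss ≈ 275 W

Surroundings: T = 3.900 °C + 273 = 276.900 K.
Area A = 1.97 m².
Net radiated power P_net = εσA(T⁴ − T₀⁴) = 0.945×5.670×10⁻⁸×1.97×(303.5⁴ − 276.900⁴).
T⁴ − T₀⁴ = 8.48467×10⁹ − 5.87884×10⁹ = 2.60583×10⁹ K⁴, so P_net = 275 W.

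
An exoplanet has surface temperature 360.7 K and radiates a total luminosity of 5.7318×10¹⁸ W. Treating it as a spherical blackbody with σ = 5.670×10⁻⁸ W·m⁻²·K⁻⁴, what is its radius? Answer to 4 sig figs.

R ≈ 2.180×10⁷ m

L = 4πR²σT⁴ ⇒ R = √(L/(4πσT⁴)).
σT⁴ = 959.771 W/m², so R = √(5.7318×10¹⁸/(4π×959.771)) = 2.180×10⁷ m.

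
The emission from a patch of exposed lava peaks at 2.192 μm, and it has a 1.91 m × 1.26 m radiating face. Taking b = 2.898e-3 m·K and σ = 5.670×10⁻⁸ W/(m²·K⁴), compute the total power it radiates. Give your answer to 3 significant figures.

P ≈ 4.17×10⁵ W

Wien's law: T = b/λ_max = 2.898×10⁻³/2.192×10⁻⁶ = 1322.08 K.
Area A = 1.91 × 1.26 = 2.4066 m².
Then P = σAT⁴ = 5.670×10⁻⁸×2.4066×(1322.08)⁴ = 4.17×10⁵ W.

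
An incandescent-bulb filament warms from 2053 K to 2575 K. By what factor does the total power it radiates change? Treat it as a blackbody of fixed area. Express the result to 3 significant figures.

P ∝ T⁴, so P₂/P₁ = (T₂/T₁)⁴ = (2575/2053)⁴ = (1.25426)⁴ = 2.47.

P₂/P₁ ≈ 2.47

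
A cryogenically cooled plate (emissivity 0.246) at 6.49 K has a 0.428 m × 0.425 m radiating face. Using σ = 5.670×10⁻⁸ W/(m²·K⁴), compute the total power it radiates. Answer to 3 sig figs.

P ≈ 4.50×10⁻⁶ W

Area A = 0.428 × 0.425 = 0.1819 m².
P = εσAT⁴ = 0.246 × 5.670×10⁻⁸ × 0.1819 × (6.49)⁴ = 4.50×10⁻⁶ W.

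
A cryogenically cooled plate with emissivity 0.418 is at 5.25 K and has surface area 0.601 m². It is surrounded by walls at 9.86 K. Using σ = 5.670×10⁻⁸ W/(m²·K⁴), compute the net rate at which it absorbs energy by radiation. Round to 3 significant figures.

Area A = 0.601 m².
Net radiated power P_net = εσA(T⁴ − T₀⁴) = 0.418×5.670×10⁻⁸×0.601×(5.25⁴ − 9.86⁴).
T⁴ − T₀⁴ = 759.691 − 9451.65 = -8691.96 K⁴, so P_net = -1.24×10⁻⁴ W — negative, meaning a net gain of 1.24×10⁻⁴ W.

Net gain ≈ 1.24×10⁻⁴ W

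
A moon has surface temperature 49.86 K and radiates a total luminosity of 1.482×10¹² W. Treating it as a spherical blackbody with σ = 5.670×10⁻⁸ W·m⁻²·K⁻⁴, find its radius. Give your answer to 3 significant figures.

L = 4πR²σT⁴ ⇒ R = √(L/(4πσT⁴)).
σT⁴ = 0.350423 W/m², so R = √(1.482×10¹²/(4π×0.350423)) = 5.80×10⁵ m.

R ≈ 5.80×10⁵ m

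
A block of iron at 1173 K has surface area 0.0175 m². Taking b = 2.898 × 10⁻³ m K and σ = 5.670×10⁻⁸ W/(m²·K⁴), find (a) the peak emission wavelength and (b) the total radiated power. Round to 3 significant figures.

λ_max ≈ 2.47 μm; P ≈ 1.88×10³ W

(a) λ_max = b/T = 2.898×10⁻³/1173 = 2.471×10⁻⁶ m = 2.47 μm.
Area A = 0.0175 m².
(b) P = σAT⁴ = 5.670×10⁻⁸×0.0175×(1173)⁴ = 1.88×10³ W.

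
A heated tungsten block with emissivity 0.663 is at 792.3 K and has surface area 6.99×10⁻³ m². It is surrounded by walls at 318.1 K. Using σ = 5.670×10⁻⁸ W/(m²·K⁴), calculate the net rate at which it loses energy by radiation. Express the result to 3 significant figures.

Net loss ≈ 101 W

Area A = 6.99×10⁻³ m².
Net radiated power P_net = εσA(T⁴ − T₀⁴) = 0.663×5.670×10⁻⁸×6.99×10⁻³×(792.3⁴ − 318.1⁴).
T⁴ − T₀⁴ = 3.94057×10¹¹ − 1.02389×10¹⁰ = 3.83818×10¹¹ K⁴, so P_net = 101 W.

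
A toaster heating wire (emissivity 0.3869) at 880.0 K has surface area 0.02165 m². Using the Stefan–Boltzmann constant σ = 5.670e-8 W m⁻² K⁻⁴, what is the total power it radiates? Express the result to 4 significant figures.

Area A = 0.02165 m².
P = εσAT⁴ = 0.3869 × 5.670×10⁻⁸ × 0.02165 × (880.0)⁴ = 284.8 W.

P ≈ 284.8 W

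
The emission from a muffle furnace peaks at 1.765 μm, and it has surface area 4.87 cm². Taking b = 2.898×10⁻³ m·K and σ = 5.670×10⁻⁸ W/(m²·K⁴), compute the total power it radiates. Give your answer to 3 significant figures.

Wien's law: T = b/λ_max = 2.898×10⁻³/1.765×10⁻⁶ = 1641.93 K.
Area A = 4.87 cm² = 4.87×10⁻⁴ m².
Then P = σAT⁴ = 5.670×10⁻⁸×4.87×10⁻⁴×(1641.93)⁴ = 201 W.

P ≈ 201 W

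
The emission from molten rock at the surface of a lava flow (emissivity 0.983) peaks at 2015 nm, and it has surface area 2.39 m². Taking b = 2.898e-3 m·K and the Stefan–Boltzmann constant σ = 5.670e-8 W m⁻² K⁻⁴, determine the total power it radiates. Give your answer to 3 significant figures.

Wien's law: T = b/λ_max = 2.898×10⁻³/2.015×10⁻⁶ = 1438.21 K.
Area A = 2.39 m².
Then P = εσAT⁴ = 0.983×5.670×10⁻⁸×2.39×(1438.21)⁴ = 5.70×10⁵ W.

P ≈ 5.70×10⁵ W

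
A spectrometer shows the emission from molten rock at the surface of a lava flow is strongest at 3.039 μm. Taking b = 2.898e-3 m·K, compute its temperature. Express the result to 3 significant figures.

T ≈ 954 K

Wien's law gives T = b/λ_max = (2.898×10⁻³ m·K)/(3.039×10⁻⁶ m) = 954 K.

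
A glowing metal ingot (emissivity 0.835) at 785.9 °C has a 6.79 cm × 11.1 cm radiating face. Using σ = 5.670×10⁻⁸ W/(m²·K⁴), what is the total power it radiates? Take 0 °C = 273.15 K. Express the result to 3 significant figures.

T = 785.9 °C + 273.15 = 1059.05 K.
Area A = 0.0679 × 0.111 = 7.5369×10⁻³ m².
P = εσAT⁴ = 0.835 × 5.670×10⁻⁸ × 7.5369×10⁻³ × (1059.05)⁴ = 449 W.

P ≈ 449 W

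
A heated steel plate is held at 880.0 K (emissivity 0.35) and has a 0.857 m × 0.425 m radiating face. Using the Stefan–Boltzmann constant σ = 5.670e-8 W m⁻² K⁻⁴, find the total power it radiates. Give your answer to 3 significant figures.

Area A = 0.857 × 0.425 = 0.364225 m².
P = εσAT⁴ = 0.35 × 5.670×10⁻⁸ × 0.364225 × (880.0)⁴ = 4.33×10³ W.

P ≈ 4.33×10³ W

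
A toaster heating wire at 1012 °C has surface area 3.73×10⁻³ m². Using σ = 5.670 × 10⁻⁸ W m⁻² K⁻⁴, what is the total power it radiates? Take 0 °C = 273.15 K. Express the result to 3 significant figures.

P ≈ 577 W

T = 1012 °C + 273.15 = 1285.15 K.
Area A = 3.73×10⁻³ m².
P = σAT⁴ = 5.670×10⁻⁸ × 3.73×10⁻³ × (1285.15)⁴ = 577 W.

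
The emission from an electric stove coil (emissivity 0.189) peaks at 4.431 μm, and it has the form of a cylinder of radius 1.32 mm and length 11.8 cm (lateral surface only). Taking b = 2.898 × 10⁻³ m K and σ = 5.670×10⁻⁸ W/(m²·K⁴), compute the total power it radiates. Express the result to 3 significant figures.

P ≈ 1.92 W

Wien's law: T = b/λ_max = 2.898×10⁻³/4.431×10⁻⁶ = 654.028 K.
Lateral area A = 2πrL = 2π×1.32×10⁻³×0.118 = 9.78669×10⁻⁴ m².
Then P = εσAT⁴ = 0.189×5.670×10⁻⁸×9.78669×10⁻⁴×(654.028)⁴ = 1.92 W.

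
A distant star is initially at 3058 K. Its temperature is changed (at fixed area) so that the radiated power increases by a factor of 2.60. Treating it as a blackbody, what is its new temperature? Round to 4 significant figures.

P ∝ T⁴, so T₂/T₁ = (P₂/P₁)^(1/4) = (2.60)^(1/4) = 1.26982.
T₂ = 3058 × 1.26982 = 3883 K.

T₂ ≈ 3883 K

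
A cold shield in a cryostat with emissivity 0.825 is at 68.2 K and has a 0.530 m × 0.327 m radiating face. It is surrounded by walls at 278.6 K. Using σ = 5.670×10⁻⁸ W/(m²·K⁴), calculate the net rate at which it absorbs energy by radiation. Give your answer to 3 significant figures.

Net gain ≈ 48.7 W

Area A = 0.530 × 0.327 = 0.17331 m².
Net radiated power P_net = εσA(T⁴ − T₀⁴) = 0.825×5.670×10⁻⁸×0.17331×(68.2⁴ − 278.6⁴).
T⁴ − T₀⁴ = 2.16340×10⁷ − 6.02455×10⁹ = -6.00292×10⁹ K⁴, so P_net = -48.7 W — negative, meaning a net gain of 48.7 W.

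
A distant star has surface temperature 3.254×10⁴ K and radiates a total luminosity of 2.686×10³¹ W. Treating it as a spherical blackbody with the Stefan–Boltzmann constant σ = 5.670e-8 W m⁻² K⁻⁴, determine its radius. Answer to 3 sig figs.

L = 4πR²σT⁴ ⇒ R = √(L/(4πσT⁴)).
σT⁴ = 6.35702×10¹⁰ W/m², so R = √(2.686×10³¹/(4π×6.35702×10¹⁰)) = 5.80×10⁹ m.

R ≈ 5.80×10⁹ m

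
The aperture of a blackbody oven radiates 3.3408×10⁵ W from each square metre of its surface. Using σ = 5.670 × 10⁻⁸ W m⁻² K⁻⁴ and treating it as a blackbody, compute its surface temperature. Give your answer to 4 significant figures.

T ≈ 1558 K

I = σT⁴, so T = (I/σ)^(1/4) = (3.3408×10⁵/(5.670×10⁻⁸))^(1/4) = 1558 K.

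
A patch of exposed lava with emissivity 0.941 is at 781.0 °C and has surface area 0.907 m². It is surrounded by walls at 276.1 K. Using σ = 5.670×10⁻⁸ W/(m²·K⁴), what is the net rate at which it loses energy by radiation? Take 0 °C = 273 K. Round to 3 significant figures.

T = 781.0 °C + 273 = 1054.0 K.
Area A = 0.907 m².
Net radiated power P_net = εσA(T⁴ − T₀⁴) = 0.941×5.670×10⁻⁸×0.907×(1054.0⁴ − 276.1⁴).
T⁴ − T₀⁴ = 1.23413×10¹² − 5.81120×10⁹ = 1.22832×10¹² K⁴, so P_net = 5.94×10⁴ W.

Net loss ≈ 5.94×10⁴ W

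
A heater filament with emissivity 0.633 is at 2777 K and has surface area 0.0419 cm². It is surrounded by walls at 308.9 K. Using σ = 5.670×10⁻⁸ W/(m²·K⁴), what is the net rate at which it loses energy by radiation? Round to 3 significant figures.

Net loss ≈ 8.94 W

Area A = 0.0419 cm² = 4.19×10⁻⁶ m².
Net radiated power P_net = εσA(T⁴ − T₀⁴) = 0.633×5.670×10⁻⁸×4.19×10⁻⁶×(2777⁴ − 308.9⁴).
T⁴ − T₀⁴ = 5.94708×10¹³ − 9.10483×10⁹ = 5.94617×10¹³ K⁴, so P_net = 8.94 W.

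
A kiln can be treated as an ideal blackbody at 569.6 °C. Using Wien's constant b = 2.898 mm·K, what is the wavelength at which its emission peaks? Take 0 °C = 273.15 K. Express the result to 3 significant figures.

λ_max ≈ 3.44 μm

T = 569.6 °C + 273.15 = 842.75 K.
Wien's displacement law: λ_max = b/T = (2.898×10⁻³ m·K)/(842.75 K) = 3.439×10⁻⁶ m.
That is 3.44 μm, in the infrared range.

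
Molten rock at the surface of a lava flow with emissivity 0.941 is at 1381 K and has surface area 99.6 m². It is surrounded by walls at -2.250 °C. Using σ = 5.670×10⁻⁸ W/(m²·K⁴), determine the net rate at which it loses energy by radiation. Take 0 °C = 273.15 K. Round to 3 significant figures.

Net loss ≈ 1.93×10⁷ W

Surroundings: T = -2.250 °C + 273.15 = 270.900 K.
Area A = 99.6 m².
Net radiated power P_net = εσA(T⁴ − T₀⁴) = 0.941×5.670×10⁻⁸×99.6×(1381⁴ − 270.900⁴).
T⁴ − T₀⁴ = 3.63726×10¹² − 5.38562×10⁹ = 3.63187×10¹² K⁴, so P_net = 1.93×10⁷ W.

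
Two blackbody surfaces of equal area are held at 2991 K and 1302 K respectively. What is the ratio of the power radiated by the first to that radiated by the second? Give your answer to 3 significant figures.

P₁/P₂ ≈ 27.8

With equal areas, P₁/P₂ = (T₁/T₂)⁴ = (2991/1302)⁴ = 27.8.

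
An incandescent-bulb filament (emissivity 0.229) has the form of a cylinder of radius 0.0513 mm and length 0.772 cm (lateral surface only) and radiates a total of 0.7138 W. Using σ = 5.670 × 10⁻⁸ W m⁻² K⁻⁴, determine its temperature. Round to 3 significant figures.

Lateral area A = 2πrL = 2π×5.13×10⁻⁵×7.72×10⁻³ = 2.48837×10⁻⁶ m².
P = εσAT⁴ ⇒ T = (P/(εσA))^(1/4) = (0.7138/(0.229×5.670×10⁻⁸×2.48837×10⁻⁶))^(1/4) = 2.17×10³ K.

T ≈ 2.17×10³ K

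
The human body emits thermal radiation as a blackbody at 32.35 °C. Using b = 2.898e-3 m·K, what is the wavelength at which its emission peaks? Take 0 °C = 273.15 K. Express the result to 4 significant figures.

T = 32.35 °C + 273.15 = 305.50 K.
Wien's displacement law: λ_max = b/T = (2.898×10⁻³ m·K)/(305.50 K) = 9.4861×10⁻⁶ m.
That is 9.486 μm, in the infrared range.

λ_max ≈ 9.486 μm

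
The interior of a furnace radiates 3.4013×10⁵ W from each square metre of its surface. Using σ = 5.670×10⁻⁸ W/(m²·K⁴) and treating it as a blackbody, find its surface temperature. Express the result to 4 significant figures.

T ≈ 1565 K

I = σT⁴, so T = (I/σ)^(1/4) = (3.4013×10⁵/(5.670×10⁻⁸))^(1/4) = 1565 K.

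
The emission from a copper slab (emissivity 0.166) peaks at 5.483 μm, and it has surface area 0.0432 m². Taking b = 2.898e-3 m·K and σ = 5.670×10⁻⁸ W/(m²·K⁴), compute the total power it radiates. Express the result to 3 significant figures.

Wien's law: T = b/λ_max = 2.898×10⁻³/5.483×10⁻⁶ = 528.543 K.
Area A = 0.0432 m².
Then P = εσAT⁴ = 0.166×5.670×10⁻⁸×0.0432×(528.543)⁴ = 31.7 W.

P ≈ 31.7 W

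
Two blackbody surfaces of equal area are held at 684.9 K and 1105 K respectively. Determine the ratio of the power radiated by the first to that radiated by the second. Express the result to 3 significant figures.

P₁/P₂ ≈ 0.148

With equal areas, P₁/P₂ = (T₁/T₂)⁴ = (684.9/1105)⁴ = 0.148.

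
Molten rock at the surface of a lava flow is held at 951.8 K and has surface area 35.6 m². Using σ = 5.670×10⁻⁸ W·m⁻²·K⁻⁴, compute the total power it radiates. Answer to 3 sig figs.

Area A = 35.6 m².
P = σAT⁴ = 5.670×10⁻⁸ × 35.6 × (951.8)⁴ = 1.66×10⁶ W.

P ≈ 1.66×10⁶ W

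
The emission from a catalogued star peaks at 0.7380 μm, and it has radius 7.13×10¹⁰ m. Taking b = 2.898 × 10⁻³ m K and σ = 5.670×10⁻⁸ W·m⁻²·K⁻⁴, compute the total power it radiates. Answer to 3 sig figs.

Wien's law: T = b/λ_max = 2.898×10⁻³/7.380×10⁻⁷ = 3926.83 K.
Surface area A = 4πR² = 4π(7.13×10¹⁰ m)² = 6.38835×10²² m².
Then P = σAT⁴ = 5.670×10⁻⁸×6.38835×10²²×(3926.83)⁴ = 8.61×10²⁹ W.

P ≈ 8.61×10²⁹ W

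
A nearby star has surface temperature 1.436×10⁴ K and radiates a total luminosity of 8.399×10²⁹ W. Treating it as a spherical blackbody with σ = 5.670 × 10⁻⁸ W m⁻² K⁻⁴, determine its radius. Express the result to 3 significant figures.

R ≈ 5.27×10⁹ m

L = 4πR²σT⁴ ⇒ R = √(L/(4πσT⁴)).
σT⁴ = 2.41102×10⁹ W/m², so R = √(8.399×10²⁹/(4π×2.41102×10⁹)) = 5.27×10⁹ m.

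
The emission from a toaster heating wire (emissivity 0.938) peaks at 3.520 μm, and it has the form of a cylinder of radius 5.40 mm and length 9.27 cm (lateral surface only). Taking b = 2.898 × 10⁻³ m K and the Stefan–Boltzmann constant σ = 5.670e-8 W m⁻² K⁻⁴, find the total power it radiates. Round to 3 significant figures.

Wien's law: T = b/λ_max = 2.898×10⁻³/3.520×10⁻⁶ = 823.295 K.
Lateral area A = 2πrL = 2π×5.40×10⁻³×0.0927 = 3.14524×10⁻³ m².
Then P = εσAT⁴ = 0.938×5.670×10⁻⁸×3.14524×10⁻³×(823.295)⁴ = 76.9 W.

P ≈ 76.9 W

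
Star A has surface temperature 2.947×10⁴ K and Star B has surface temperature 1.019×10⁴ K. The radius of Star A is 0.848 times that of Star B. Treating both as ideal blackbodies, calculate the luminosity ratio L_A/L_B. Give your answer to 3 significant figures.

L_A/L_B ≈ 50.3

L ∝ R²T⁴, so L_A/L_B = (R_A/R_B)²(T_A/T_B)⁴ = (0.848)² × (2.947×10⁴/1.019×10⁴)⁴ = 0.719104 × 69.9558 = 50.3.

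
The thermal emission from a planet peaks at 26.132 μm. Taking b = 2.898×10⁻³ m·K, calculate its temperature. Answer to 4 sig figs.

Wien's law gives T = b/λ_max = (2.898×10⁻³ m·K)/(2.6132×10⁻⁵ m) = 110.9 K.

T ≈ 110.9 K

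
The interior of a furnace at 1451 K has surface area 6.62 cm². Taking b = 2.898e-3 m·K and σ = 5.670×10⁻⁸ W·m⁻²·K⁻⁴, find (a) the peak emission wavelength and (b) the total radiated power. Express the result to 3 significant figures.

(a) λ_max = b/T = 2.898×10⁻³/1451 = 1.997×10⁻⁶ m = 2.00×10³ nm.
Area A = 6.62 cm² = 6.62×10⁻⁴ m².
(b) P = σAT⁴ = 5.670×10⁻⁸×6.62×10⁻⁴×(1451)⁴ = 166 W.

λ_max ≈ 2.00×10³ nm; P ≈ 166 W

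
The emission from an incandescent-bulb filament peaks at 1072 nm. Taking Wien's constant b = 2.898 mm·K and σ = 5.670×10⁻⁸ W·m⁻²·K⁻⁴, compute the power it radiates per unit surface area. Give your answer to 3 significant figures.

I ≈ 3.03×10⁶ W/m²

Wien's law: T = b/λ_max = 2.898×10⁻³/1.072×10⁻⁶ = 2703.36 K.
Then I = σT⁴ = 5.670×10⁻⁸×(2703.36)⁴ = 3.03×10⁶ W/m².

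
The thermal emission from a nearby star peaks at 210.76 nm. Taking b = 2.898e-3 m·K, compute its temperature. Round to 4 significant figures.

Wien's law gives T = b/λ_max = (2.898×10⁻³ m·K)/(2.1076×10⁻⁷ m) = 1.375×10⁴ K.

T ≈ 1.375×10⁴ K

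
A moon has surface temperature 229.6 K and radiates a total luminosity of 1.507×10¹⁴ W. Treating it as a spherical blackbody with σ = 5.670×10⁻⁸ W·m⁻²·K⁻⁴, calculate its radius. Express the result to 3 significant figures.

R ≈ 2.76×10⁵ m

L = 4πR²σT⁴ ⇒ R = √(L/(4πσT⁴)).
σT⁴ = 157.569 W/m², so R = √(1.507×10¹⁴/(4π×157.569)) = 2.76×10⁵ m.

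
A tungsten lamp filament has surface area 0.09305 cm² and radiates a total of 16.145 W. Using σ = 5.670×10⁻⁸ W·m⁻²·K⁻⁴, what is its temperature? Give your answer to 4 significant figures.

Area A = 0.09305 cm² = 9.305×10⁻⁶ m².
P = σAT⁴ ⇒ T = (P/(σA))^(1/4) = (16.145/(5.670×10⁻⁸×9.305×10⁻⁶))^(1/4) = 2352 K.

T ≈ 2352 K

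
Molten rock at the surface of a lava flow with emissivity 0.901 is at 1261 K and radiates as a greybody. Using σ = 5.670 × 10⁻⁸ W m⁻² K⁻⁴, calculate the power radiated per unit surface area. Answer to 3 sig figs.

Stefan–Boltzmann: I = εσT⁴ = 0.901 × 5.670×10⁻⁸ × (1261)⁴ = 1.29×10⁵ W/m².

I ≈ 1.29×10⁵ W/m²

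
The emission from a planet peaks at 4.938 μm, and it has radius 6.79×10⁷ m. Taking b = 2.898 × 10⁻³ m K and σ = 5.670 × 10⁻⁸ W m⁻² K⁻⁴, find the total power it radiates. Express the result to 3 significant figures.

Wien's law: T = b/λ_max = 2.898×10⁻³/4.938×10⁻⁶ = 586.877 K.
Surface area A = 4πR² = 4π(6.79×10⁷ m)² = 5.79361×10¹⁶ m².
Then P = σAT⁴ = 5.670×10⁻⁸×5.79361×10¹⁶×(586.877)⁴ = 3.90×10²⁰ W.

P ≈ 3.90×10²⁰ W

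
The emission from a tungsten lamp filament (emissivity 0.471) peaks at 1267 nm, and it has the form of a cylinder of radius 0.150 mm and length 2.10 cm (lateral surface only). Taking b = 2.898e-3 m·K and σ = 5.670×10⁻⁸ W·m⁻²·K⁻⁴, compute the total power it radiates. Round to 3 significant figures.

Wien's law: T = b/λ_max = 2.898×10⁻³/1.267×10⁻⁶ = 2287.29 K.
Lateral area A = 2πrL = 2π×1.50×10⁻⁴×0.0210 = 1.97920×10⁻⁵ m².
Then P = εσAT⁴ = 0.471×5.670×10⁻⁸×1.97920×10⁻⁵×(2287.29)⁴ = 14.5 W.

P ≈ 14.5 W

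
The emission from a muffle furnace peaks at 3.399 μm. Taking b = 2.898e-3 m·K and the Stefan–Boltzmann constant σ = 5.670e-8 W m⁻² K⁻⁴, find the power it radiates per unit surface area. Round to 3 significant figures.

I ≈ 3.00×10⁴ W/m²

Wien's law: T = b/λ_max = 2.898×10⁻³/3.399×10⁻⁶ = 852.604 K.
Then I = σT⁴ = 5.670×10⁻⁸×(852.604)⁴ = 3.00×10⁴ W/m².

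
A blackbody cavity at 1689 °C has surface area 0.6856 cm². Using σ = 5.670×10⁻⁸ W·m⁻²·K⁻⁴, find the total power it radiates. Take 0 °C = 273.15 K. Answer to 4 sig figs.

T = 1689 °C + 273.15 = 1962.15 K.
Area A = 0.6856 cm² = 6.856×10⁻⁵ m².
P = σAT⁴ = 5.670×10⁻⁸ × 6.856×10⁻⁵ × (1962.15)⁴ = 57.62 W.

P ≈ 57.62 W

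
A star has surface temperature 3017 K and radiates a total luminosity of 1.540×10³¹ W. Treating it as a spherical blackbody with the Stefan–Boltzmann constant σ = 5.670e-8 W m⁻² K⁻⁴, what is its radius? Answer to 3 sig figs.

L = 4πR²σT⁴ ⇒ R = √(L/(4πσT⁴)).
σT⁴ = 4.69769×10⁶ W/m², so R = √(1.540×10³¹/(4π×4.69769×10⁶)) = 5.11×10¹¹ m.

R ≈ 5.11×10¹¹ m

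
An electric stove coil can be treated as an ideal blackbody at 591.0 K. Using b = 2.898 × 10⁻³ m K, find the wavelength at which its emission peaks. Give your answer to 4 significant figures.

λ_max ≈ 4.904 μm

Wien's displacement law: λ_max = b/T = (2.898×10⁻³ m·K)/(591.0 K) = 4.9036×10⁻⁶ m.
That is 4.904 μm, in the infrared range.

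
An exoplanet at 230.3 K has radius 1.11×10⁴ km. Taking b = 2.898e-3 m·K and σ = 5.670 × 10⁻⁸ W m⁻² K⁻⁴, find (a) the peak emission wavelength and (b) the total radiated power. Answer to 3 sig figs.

(a) λ_max = b/T = 2.898×10⁻³/230.3 = 1.258×10⁻⁵ m = 12.6 μm.
Surface area A = 4πR² = 4π(1.11×10⁷ m)² = 1.54830×10¹⁵ m².
(b) P = σAT⁴ = 5.670×10⁻⁸×1.54830×10¹⁵×(230.3)⁴ = 2.47×10¹⁷ W.

λ_max ≈ 12.6 μm; P ≈ 2.47×10¹⁷ W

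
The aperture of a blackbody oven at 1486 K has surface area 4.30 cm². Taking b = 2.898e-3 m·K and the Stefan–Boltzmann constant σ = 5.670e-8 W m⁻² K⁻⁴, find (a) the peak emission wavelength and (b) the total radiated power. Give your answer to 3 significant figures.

λ_max ≈ 1.95×10³ nm; P ≈ 119 W

(a) λ_max = b/T = 2.898×10⁻³/1486 = 1.950×10⁻⁶ m = 1.95×10³ nm.
Area A = 4.30 cm² = 4.30×10⁻⁴ m².
(b) P = σAT⁴ = 5.670×10⁻⁸×4.30×10⁻⁴×(1486)⁴ = 119 W.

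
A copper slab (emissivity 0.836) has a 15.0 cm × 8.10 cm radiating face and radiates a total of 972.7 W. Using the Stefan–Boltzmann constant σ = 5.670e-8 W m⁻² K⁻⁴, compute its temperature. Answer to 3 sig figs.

T ≈ 1.14×10³ K

Area A = 0.150 × 0.0810 = 0.01215 m².
P = εσAT⁴ ⇒ T = (P/(εσA))^(1/4) = (972.7/(0.836×5.670×10⁻⁸×0.01215))^(1/4) = 1.14×10³ K.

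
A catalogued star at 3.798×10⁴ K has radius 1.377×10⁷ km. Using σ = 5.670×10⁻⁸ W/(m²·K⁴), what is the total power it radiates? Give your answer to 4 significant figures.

Surface area A = 4πR² = 4π(1.377×10¹⁰ m)² = 2.38275×10²¹ m².
P = σAT⁴ = 5.670×10⁻⁸ × 2.38275×10²¹ × (3.798×10⁴)⁴ = 2.811×10³² W.

P ≈ 2.811×10³² W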